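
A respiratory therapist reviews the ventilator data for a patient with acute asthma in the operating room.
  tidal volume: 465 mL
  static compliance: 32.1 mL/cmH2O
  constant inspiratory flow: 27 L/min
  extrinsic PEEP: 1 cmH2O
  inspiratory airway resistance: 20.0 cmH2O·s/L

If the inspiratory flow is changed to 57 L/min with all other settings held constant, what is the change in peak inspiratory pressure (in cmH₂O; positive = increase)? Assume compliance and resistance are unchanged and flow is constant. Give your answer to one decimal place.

Flow: 27 L/min ÷ 60 = 0.45 L/s.
New flow: 57 L/min ÷ 60 = 0.95 L/s.
PIP = Vt/C + R·V̇ + PEEP (constant-flow equation of motion).
Only the resistive term changes: ΔPIP = R × ΔV̇ = 20.0 × (0.95 − 0.45) = 20.0 × 0.5 = 10.0 cmH2O.

10.0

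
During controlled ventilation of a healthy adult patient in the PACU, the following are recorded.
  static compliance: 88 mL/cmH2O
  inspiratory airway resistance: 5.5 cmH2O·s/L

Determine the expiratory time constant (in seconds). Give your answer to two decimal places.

0.48

τ = R × C = 5.5 × 88 mL/cmH2O = 5.5 × 0.088 L/cmH2O = 0.484 s.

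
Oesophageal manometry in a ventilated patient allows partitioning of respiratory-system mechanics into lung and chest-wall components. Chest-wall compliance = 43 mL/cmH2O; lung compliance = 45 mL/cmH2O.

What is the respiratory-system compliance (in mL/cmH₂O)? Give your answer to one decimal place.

Lung and chest wall are elastances in series: 1/Crs = 1/CL + 1/Ccw.
1/Crs = 1/45 + 1/43 = 0.04548.
Crs = 21.988 mL/cmH2O.

22.0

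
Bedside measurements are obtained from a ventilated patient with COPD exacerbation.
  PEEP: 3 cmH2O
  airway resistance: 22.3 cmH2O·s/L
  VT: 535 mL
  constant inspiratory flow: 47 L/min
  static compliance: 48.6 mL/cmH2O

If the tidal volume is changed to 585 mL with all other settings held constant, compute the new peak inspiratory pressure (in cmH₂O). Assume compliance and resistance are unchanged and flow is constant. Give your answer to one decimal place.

32.5

Flow: 47 L/min ÷ 60 = 0.7833 L/s.
PIP = Vt/C + R·V̇ + PEEP (constant-flow equation of motion).
Only the elastic term changes: ΔPIP = ΔVt / C = (585 − 535) / 48.6 = 1.029 cmH2O.
Original PIP = 535/48.6 + 22.3×0.7833 + 3 = 31.476 cmH2O; new PIP = 31.476 + (1.029) = 32.505 cmH2O.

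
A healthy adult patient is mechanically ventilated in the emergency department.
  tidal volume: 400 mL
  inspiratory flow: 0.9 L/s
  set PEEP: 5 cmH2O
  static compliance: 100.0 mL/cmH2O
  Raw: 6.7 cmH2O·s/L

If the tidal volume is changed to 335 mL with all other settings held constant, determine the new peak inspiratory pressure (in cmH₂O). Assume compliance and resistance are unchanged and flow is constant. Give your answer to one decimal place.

14.4

PIP = Vt/C + R·V̇ + PEEP (constant-flow equation of motion).
Only the elastic term changes: ΔPIP = ΔVt / C = (335 − 400) / 100.0 = -0.65 cmH2O.
Original PIP = 400/100.0 + 6.7×0.9 + 5 = 15.03 cmH2O; new PIP = 15.03 + (-0.65) = 14.38 cmH2O.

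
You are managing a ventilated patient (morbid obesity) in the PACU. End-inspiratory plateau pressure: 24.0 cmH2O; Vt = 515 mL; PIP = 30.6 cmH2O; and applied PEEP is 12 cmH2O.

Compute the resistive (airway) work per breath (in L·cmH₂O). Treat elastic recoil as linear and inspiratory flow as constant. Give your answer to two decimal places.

3.40

With constant inspiratory flow the resistive pressure is constant at PIP − Pplat = 30.6 − 24.0 = 6.6 cmH2O, so resistive work = 6.6 × 0.515 = 3.399 L·cmH2O.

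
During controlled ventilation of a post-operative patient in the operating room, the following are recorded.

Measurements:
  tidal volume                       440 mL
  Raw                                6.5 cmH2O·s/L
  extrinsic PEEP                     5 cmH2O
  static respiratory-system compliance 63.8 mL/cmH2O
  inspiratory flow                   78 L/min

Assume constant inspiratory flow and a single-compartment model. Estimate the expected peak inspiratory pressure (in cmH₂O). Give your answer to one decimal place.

20.3

Flow: 78 L/min ÷ 60 = 1.3 L/s.
Equation of motion (constant flow): PIP = Vt/C + R·V̇ + PEEP.
PIP = 440/63.8 + 6.5×1.3 + 5 = 6.897 + 8.45 + 5 = 20.347 cmH2O.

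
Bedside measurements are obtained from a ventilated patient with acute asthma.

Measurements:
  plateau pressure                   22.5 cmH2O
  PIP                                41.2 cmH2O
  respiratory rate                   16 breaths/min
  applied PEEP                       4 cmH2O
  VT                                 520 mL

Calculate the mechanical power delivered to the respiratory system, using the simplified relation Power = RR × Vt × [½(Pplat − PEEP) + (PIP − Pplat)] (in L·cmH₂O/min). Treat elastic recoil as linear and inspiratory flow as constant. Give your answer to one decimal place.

Per-breath work = Vt × [½(Pplat−PEEP) + (PIP−Pplat)] = 0.520 × [0.5×18.5 + 18.7] = 0.520 × 27.95 = 14.534 L·cmH2O.
Power = 16 × 14.534 = 232.54 L·cmH2O/min.

232.5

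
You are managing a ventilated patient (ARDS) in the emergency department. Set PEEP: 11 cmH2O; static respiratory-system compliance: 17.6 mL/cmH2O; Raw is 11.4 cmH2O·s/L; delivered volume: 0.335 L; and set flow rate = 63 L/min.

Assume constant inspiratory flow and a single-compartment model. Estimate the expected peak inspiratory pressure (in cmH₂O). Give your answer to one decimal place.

42.0

Flow: 63 L/min ÷ 60 = 1.05 L/s.
Equation of motion (constant flow): PIP = Vt/C + R·V̇ + PEEP.
PIP = 335/17.6 + 11.4×1.05 + 11 = 19.034 + 11.97 + 11 = 42.004 cmH2O.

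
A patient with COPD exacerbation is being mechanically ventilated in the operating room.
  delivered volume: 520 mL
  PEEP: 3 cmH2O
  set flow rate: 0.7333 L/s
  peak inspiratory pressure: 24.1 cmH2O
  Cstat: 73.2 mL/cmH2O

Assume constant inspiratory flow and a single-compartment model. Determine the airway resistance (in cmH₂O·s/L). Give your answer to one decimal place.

Equation of motion (constant flow): PIP = Vt/C + R·V̇ + PEEP.
R·V̇ = PIP − Vt/C − PEEP = 24.1 − 520/73.2 − 3 = 24.1 − 7.104 − 3 = 13.996 cmH2O.
R = 13.996 / 0.7333 = 19.086 cmH2O·s/L.

19.1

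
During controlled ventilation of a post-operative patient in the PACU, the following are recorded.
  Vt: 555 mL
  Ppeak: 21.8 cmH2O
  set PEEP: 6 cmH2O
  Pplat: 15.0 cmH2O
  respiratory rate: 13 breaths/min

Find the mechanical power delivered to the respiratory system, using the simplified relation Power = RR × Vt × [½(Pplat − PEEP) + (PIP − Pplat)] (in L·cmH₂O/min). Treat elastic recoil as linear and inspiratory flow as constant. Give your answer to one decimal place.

81.5

Per-breath work = Vt × [½(Pplat−PEEP) + (PIP−Pplat)] = 0.555 × [0.5×9.0 + 6.8] = 0.555 × 11.3 = 6.272 L·cmH2O.
Power = 13 × 6.272 = 81.536 L·cmH2O/min.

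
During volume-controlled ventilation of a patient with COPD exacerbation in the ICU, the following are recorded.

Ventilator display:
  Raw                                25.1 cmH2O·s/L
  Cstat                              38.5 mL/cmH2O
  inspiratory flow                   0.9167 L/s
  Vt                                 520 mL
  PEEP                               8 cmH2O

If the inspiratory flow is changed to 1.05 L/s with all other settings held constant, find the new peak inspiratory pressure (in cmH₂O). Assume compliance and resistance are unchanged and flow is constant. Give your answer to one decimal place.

PIP = Vt/C + R·V̇ + PEEP (constant-flow equation of motion).
Only the resistive term changes: ΔPIP = R × ΔV̇ = 25.1 × (1.05 − 0.9167) = 25.1 × 0.1333 = 3.346 cmH2O.
Original PIP = 520/38.5 + 25.1×0.9167 + 8 = 44.516 cmH2O; new PIP = 44.516 + (3.346) = 47.862 cmH2O.

47.9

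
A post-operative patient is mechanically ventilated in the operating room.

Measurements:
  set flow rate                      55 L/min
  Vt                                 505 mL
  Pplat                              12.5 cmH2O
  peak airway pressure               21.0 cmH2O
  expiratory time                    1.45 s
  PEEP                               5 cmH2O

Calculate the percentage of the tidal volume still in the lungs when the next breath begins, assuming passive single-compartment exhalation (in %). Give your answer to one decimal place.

Flow: 55 L/min ÷ 60 = 0.9167 L/s.
R = (PIP − Pplat)/V̇ = (21.0 − 12.5) / 0.9167 = 8.5/0.9167 = 9.272 cmH2O·s/L.
C = Vt/(Pplat − PEEP) = 505.0 / (12.5 − 5) = 505.0/7.5 = 67.333 mL/cmH2O.
τ = R × C = 9.272 × 0.06733 L/cmH2O = 0.6243 s.
Fraction remaining at end-expiration = e^(−Te/τ) = e^(−1.45/0.6243) = 0.09802 → 9.802%.

9.8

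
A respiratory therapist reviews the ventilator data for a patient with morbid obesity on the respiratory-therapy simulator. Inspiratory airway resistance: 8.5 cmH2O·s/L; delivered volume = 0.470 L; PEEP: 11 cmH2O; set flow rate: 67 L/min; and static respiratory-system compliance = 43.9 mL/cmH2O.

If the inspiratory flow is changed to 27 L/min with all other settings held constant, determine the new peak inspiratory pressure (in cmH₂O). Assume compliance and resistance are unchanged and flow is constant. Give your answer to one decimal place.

Flow: 67 L/min ÷ 60 = 1.1167 L/s.
New flow: 27 L/min ÷ 60 = 0.45 L/s.
PIP = Vt/C + R·V̇ + PEEP (constant-flow equation of motion).
Only the resistive term changes: ΔPIP = R × ΔV̇ = 8.5 × (0.45 − 1.1167) = 8.5 × -0.6667 = -5.667 cmH2O.
Original PIP = 470/43.9 + 8.5×1.1167 + 11 = 31.198 cmH2O; new PIP = 31.198 + (-5.667) = 25.531 cmH2O.

25.5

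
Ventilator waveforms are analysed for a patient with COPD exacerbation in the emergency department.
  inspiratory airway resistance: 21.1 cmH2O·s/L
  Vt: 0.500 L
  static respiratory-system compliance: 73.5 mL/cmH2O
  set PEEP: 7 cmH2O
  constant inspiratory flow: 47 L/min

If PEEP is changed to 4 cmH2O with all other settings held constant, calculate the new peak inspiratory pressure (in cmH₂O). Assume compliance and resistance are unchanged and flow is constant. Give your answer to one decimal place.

27.3

Flow: 47 L/min ÷ 60 = 0.7833 L/s.
PIP = Vt/C + R·V̇ + PEEP (constant-flow equation of motion).
Only the baseline term changes: ΔPIP = ΔPEEP = 4 − 7 = -3.0 cmH2O.
Original PIP = 500/73.5 + 21.1×0.7833 + 7 = 30.33 cmH2O; new PIP = 30.33 + (-3.0) = 27.33 cmH2O.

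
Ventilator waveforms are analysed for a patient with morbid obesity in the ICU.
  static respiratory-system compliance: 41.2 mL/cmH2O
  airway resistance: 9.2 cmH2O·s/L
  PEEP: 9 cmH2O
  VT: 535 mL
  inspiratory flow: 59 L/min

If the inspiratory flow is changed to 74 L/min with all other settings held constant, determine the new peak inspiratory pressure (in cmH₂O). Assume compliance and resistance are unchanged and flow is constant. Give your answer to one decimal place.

Flow: 59 L/min ÷ 60 = 0.9833 L/s.
New flow: 74 L/min ÷ 60 = 1.2333 L/s.
PIP = Vt/C + R·V̇ + PEEP (constant-flow equation of motion).
Only the resistive term changes: ΔPIP = R × ΔV̇ = 9.2 × (1.2333 − 0.9833) = 9.2 × 0.25 = 2.3 cmH2O.
Original PIP = 535/41.2 + 9.2×0.9833 + 9 = 31.032 cmH2O; new PIP = 31.032 + (2.3) = 33.332 cmH2O.

33.3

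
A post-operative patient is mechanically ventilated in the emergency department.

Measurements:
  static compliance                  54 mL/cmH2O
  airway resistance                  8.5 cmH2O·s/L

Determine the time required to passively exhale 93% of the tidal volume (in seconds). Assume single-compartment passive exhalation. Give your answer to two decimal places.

1.22

τ = R × C = 8.5 × 54 mL/cmH2O = 8.5 × 0.054 L/cmH2O = 0.459 s.
Exhaled fraction f = 1 − e^(−t/τ) → t = −τ·ln(1 − f) = −0.459·ln(0.07) = 1.221 s.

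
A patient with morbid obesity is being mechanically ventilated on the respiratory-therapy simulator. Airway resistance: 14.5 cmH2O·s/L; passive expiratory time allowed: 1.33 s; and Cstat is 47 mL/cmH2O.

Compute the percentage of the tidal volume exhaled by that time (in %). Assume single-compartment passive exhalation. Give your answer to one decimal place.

τ = R × C = 14.5 × 47 mL/cmH2O = 14.5 × 0.047 L/cmH2O = 0.6815 s.
Passive exhalation: V(t)/V₀ = e^(−t/τ) = e^(−1.33/0.6815) = 0.142.
Fraction exhaled = 1 − 0.142 = 0.858 → 85.8%.

85.8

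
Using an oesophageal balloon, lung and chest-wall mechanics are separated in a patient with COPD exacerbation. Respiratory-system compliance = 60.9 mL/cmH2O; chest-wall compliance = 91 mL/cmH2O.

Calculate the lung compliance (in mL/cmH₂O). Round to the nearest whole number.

1/CL = 1/Crs − 1/Ccw.
1/CL = 1/60.9 − 1/91 = 0.005431.
CL = 184.13 mL/cmH2O.

184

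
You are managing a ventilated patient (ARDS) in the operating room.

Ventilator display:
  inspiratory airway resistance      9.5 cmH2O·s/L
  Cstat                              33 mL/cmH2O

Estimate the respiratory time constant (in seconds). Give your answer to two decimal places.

τ = R × C = 9.5 × 33 mL/cmH2O = 9.5 × 0.033 L/cmH2O = 0.3135 s.

0.31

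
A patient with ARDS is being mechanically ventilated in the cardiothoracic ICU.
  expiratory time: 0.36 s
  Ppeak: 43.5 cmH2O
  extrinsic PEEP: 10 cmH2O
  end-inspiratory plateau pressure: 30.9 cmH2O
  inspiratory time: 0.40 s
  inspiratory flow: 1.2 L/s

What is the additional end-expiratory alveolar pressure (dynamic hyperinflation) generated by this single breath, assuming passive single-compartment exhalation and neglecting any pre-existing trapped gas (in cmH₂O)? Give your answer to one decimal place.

Vt = flow × Ti = 1.2 L/s × 0.40 s × 1000 mL/L = 480.0 mL.
R = (PIP − Pplat)/V̇ = (43.5 − 30.9) / 1.2 = 12.6/1.2 = 10.5 cmH2O·s/L.
C = Vt/(Pplat − PEEP) = 480.0 / (30.9 − 10) = 480.0/20.9 = 22.967 mL/cmH2O.
τ = R × C = 10.5 × 0.02297 L/cmH2O = 0.2412 s.
Fraction remaining = e^(−Te/τ) = e^(−0.36/0.2412) = 0.2248; trapped volume = 480.0 × 0.2248 = 107.9 mL.
Additional alveolar pressure from trapping ≈ V_trapped / C = 107.9 / 22.967 = 4.698 cmH2O.

4.7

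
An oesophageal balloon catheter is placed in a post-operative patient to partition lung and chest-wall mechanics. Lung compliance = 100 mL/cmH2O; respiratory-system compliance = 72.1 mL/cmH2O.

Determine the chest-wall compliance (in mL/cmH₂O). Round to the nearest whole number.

1/Ccw = 1/Crs − 1/CL.
1/Ccw = 1/72.1 − 1/100 = 0.00387.
Ccw = 258.4 mL/cmH2O.

258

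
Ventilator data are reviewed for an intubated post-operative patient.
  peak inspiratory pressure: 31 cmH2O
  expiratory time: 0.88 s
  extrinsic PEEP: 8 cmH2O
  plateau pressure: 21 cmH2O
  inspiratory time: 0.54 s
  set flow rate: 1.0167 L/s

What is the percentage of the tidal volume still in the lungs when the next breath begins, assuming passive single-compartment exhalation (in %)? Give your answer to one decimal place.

Vt = flow × Ti = 1.0167 L/s × 0.54 s × 1000 mL/L = 549.02 mL.
R = (PIP − Pplat)/V̇ = (31 − 21) / 1.0167 = 10.0/1.0167 = 9.836 cmH2O·s/L.
C = Vt/(Pplat − PEEP) = 549.02 / (21 − 8) = 549.02/13.0 = 42.232 mL/cmH2O.
τ = R × C = 9.836 × 0.04223 L/cmH2O = 0.4154 s.
Fraction remaining at end-expiration = e^(−Te/τ) = e^(−0.88/0.4154) = 0.1202 → 12.02%.

12.0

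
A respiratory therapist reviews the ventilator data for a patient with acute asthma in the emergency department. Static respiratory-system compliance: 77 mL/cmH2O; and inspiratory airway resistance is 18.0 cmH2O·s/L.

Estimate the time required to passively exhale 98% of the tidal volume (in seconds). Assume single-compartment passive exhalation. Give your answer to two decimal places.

5.42

τ = R × C = 18.0 × 77 mL/cmH2O = 18.0 × 0.077 L/cmH2O = 1.386 s.
Exhaled fraction f = 1 − e^(−t/τ) → t = −τ·ln(1 − f) = −1.386·ln(0.02) = 5.422 s.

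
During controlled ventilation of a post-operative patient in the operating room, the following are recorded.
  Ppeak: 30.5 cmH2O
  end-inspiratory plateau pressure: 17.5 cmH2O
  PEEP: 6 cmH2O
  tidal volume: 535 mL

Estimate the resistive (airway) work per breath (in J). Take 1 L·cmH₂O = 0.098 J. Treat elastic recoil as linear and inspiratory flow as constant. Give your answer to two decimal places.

0.68

With constant inspiratory flow the resistive pressure is constant at PIP − Pplat = 30.5 − 17.5 = 13.0 cmH2O, so resistive work = 13.0 × 0.535 = 6.955 L·cmH2O.
× 0.098 J/(L·cmH2O) → 0.6816 J.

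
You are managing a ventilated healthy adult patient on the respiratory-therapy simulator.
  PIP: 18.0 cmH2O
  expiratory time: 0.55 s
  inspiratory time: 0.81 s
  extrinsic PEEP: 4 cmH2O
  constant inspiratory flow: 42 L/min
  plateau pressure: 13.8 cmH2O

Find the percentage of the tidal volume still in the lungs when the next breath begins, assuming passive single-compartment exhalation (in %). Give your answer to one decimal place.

Flow: 42 L/min ÷ 60 = 0.7 L/s.
Vt = flow × Ti = 0.7 L/s × 0.81 s × 1000 mL/L = 567.0 mL.
R = (PIP − Pplat)/V̇ = (18.0 − 13.8) / 0.7 = 4.2/0.7 = 6.0 cmH2O·s/L.
C = Vt/(Pplat − PEEP) = 567.0 / (13.8 − 4) = 567.0/9.8 = 57.857 mL/cmH2O.
τ = R × C = 6.0 × 0.05786 L/cmH2O = 0.3472 s.
Fraction remaining at end-expiration = e^(−Te/τ) = e^(−0.55/0.3472) = 0.2051 → 20.51%.

20.5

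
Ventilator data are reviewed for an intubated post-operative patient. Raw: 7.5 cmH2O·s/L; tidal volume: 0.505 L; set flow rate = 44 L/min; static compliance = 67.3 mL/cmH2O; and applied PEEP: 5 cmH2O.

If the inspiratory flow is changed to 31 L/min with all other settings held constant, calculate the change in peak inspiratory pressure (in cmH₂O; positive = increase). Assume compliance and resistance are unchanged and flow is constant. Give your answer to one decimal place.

Flow: 44 L/min ÷ 60 = 0.7333 L/s.
New flow: 31 L/min ÷ 60 = 0.5167 L/s.
PIP = Vt/C + R·V̇ + PEEP (constant-flow equation of motion).
Only the resistive term changes: ΔPIP = R × ΔV̇ = 7.5 × (0.5167 − 0.7333) = 7.5 × -0.2166 = -1.625 cmH2O.

-1.6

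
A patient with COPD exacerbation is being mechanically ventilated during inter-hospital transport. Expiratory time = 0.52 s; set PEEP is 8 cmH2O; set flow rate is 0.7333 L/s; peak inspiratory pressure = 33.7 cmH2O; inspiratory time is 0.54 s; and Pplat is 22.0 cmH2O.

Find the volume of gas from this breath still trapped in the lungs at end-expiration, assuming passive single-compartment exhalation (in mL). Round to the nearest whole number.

125

Vt = flow × Ti = 0.7333 L/s × 0.54 s × 1000 mL/L = 395.98 mL.
R = (PIP − Pplat)/V̇ = (33.7 − 22.0) / 0.7333 = 11.7/0.7333 = 15.955 cmH2O·s/L.
C = Vt/(Pplat − PEEP) = 395.98 / (22.0 − 8) = 395.98/14.0 = 28.284 mL/cmH2O.
τ = R × C = 15.955 × 0.02828 L/cmH2O = 0.4512 s.
Fraction remaining = e^(−Te/τ) = e^(−0.52/0.4512) = 0.3159.
Trapped volume = 395.98 × 0.3159 = 125.09 mL.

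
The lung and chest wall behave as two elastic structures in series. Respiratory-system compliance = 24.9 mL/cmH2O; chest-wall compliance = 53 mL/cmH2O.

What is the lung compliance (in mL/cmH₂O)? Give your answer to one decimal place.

1/CL = 1/Crs − 1/Ccw.
1/CL = 1/24.9 − 1/53 = 0.02129.
CL = 46.97 mL/cmH2O.

47.0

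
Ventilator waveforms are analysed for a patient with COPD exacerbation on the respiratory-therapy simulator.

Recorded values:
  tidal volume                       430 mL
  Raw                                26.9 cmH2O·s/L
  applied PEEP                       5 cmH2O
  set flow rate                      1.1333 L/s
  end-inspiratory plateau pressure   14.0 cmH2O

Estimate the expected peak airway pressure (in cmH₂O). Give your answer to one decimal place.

44.5

PIP = Pplat + Raw × flow = 14.0 + 26.9 × 1.1333 = 14.0 + 30.486 = 44.486 cmH2O.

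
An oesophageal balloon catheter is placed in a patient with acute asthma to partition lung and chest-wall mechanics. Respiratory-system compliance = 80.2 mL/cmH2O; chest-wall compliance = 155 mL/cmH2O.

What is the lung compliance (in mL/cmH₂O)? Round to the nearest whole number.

166

1/CL = 1/Crs − 1/Ccw.
1/CL = 1/80.2 − 1/155 = 0.006017.
CL = 166.2 mL/cmH2O.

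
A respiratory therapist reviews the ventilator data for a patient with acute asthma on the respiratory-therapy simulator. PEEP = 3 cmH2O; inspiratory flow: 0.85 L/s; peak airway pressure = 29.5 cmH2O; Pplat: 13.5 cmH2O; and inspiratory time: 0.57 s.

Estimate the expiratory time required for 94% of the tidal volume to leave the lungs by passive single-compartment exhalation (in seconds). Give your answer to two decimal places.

2.44

Vt = flow × Ti = 0.85 L/s × 0.57 s × 1000 mL/L = 484.5 mL.
R = (PIP − Pplat)/V̇ = (29.5 − 13.5) / 0.85 = 16.0/0.85 = 18.824 cmH2O·s/L.
C = Vt/(Pplat − PEEP) = 484.5 / (13.5 − 3) = 484.5/10.5 = 46.143 mL/cmH2O.
τ = R × C = 18.824 × 0.04614 L/cmH2O = 0.8685 s.
t = −τ·ln(1 − 0.94) = −0.8685·ln(0.06) = 2.443 s.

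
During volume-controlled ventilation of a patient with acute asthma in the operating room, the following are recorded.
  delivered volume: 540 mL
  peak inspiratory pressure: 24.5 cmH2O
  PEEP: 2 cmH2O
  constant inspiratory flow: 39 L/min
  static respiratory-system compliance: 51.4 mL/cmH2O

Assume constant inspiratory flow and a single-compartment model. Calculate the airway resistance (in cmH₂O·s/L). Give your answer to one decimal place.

18.5

Flow: 39 L/min ÷ 60 = 0.65 L/s.
Equation of motion (constant flow): PIP = Vt/C + R·V̇ + PEEP.
R·V̇ = PIP − Vt/C − PEEP = 24.5 − 540/51.4 − 2 = 24.5 − 10.506 − 2 = 11.994 cmH2O.
R = 11.994 / 0.65 = 18.452 cmH2O·s/L.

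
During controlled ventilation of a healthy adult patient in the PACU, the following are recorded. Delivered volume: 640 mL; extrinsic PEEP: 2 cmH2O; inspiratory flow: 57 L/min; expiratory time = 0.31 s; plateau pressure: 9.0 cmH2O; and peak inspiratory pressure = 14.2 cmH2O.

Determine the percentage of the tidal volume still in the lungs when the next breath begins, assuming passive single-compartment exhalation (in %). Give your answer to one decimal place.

53.8

Flow: 57 L/min ÷ 60 = 0.95 L/s.
R = (PIP − Pplat)/V̇ = (14.2 − 9.0) / 0.95 = 5.2/0.95 = 5.474 cmH2O·s/L.
C = Vt/(Pplat − PEEP) = 640.0 / (9.0 − 2) = 640.0/7.0 = 91.429 mL/cmH2O.
τ = R × C = 5.474 × 0.09143 L/cmH2O = 0.5005 s.
Fraction remaining at end-expiration = e^(−Te/τ) = e^(−0.31/0.5005) = 0.5383 → 53.83%.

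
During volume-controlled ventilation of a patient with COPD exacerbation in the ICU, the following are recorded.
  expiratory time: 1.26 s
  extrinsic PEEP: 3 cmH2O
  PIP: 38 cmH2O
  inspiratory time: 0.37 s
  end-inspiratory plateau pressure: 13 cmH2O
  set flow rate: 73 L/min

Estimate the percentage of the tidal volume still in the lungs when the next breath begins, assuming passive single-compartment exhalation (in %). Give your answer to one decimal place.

Flow: 73 L/min ÷ 60 = 1.2167 L/s.
Vt = flow × Ti = 1.2167 L/s × 0.37 s × 1000 mL/L = 450.18 mL.
R = (PIP − Pplat)/V̇ = (38 − 13) / 1.2167 = 25.0/1.2167 = 20.547 cmH2O·s/L.
C = Vt/(Pplat − PEEP) = 450.18 / (13 − 3) = 450.18/10.0 = 45.018 mL/cmH2O.
τ = R × C = 20.547 × 0.04502 L/cmH2O = 0.925 s.
Fraction remaining at end-expiration = e^(−Te/τ) = e^(−1.26/0.925) = 0.2561 → 25.61%.

25.6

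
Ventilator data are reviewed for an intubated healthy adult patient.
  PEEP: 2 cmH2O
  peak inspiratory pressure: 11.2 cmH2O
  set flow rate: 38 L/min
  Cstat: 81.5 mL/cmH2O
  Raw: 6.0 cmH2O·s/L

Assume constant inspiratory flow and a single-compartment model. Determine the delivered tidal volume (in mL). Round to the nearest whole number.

440

Flow: 38 L/min ÷ 60 = 0.6333 L/s.
Equation of motion (constant flow): PIP = Vt/C + R·V̇ + PEEP.
Vt/C = PIP − R·V̇ − PEEP = 11.2 − 3.8 − 2 = 5.4 cmH2O.
Vt = C × 5.4 = 81.5 × 5.4 = 440.1 mL.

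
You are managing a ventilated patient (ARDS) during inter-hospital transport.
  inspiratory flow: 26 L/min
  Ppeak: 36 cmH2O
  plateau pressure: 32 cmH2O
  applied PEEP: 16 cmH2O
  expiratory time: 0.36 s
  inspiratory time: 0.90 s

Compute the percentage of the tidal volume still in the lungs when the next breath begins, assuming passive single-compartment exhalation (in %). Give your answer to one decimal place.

20.2

Flow: 26 L/min ÷ 60 = 0.4333 L/s.
Vt = flow × Ti = 0.4333 L/s × 0.90 s × 1000 mL/L = 389.97 mL.
R = (PIP − Pplat)/V̇ = (36 − 32) / 0.4333 = 4.0/0.4333 = 9.231 cmH2O·s/L.
C = Vt/(Pplat − PEEP) = 389.97 / (32 − 16) = 389.97/16.0 = 24.373 mL/cmH2O.
τ = R × C = 9.231 × 0.02437 L/cmH2O = 0.225 s.
Fraction remaining at end-expiration = e^(−Te/τ) = e^(−0.36/0.225) = 0.2019 → 20.19%.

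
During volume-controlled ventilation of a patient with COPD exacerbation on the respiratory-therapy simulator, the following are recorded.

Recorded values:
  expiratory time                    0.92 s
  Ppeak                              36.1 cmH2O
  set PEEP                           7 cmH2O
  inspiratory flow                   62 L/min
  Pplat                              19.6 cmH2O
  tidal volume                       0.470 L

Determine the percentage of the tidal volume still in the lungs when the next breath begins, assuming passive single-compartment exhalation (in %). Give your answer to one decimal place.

21.3

Flow: 62 L/min ÷ 60 = 1.0333 L/s.
R = (PIP − Pplat)/V̇ = (36.1 − 19.6) / 1.0333 = 16.5/1.0333 = 15.968 cmH2O·s/L.
C = Vt/(Pplat − PEEP) = 470.0 / (19.6 − 7) = 470.0/12.6 = 37.302 mL/cmH2O.
τ = R × C = 15.968 × 0.0373 L/cmH2O = 0.5956 s.
Fraction remaining at end-expiration = e^(−Te/τ) = e^(−0.92/0.5956) = 0.2134 → 21.34%.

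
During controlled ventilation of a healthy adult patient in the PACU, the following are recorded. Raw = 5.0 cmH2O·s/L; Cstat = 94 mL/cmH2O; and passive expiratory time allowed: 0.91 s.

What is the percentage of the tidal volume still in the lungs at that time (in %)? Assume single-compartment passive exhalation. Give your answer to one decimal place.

τ = R × C = 5.0 × 94 mL/cmH2O = 5.0 × 0.094 L/cmH2O = 0.47 s.
Passive exhalation: V(t)/V₀ = e^(−t/τ) = e^(−0.91/0.47) = 0.1443.
Fraction remaining = 0.1443 → 14.43%.

14.4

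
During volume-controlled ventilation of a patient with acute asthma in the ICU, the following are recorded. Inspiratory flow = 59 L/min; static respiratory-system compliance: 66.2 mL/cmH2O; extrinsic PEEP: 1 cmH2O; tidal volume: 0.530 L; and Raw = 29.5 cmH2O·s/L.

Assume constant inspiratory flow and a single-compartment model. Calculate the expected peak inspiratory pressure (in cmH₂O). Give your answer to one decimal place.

Flow: 59 L/min ÷ 60 = 0.9833 L/s.
Equation of motion (constant flow): PIP = Vt/C + R·V̇ + PEEP.
PIP = 530/66.2 + 29.5×0.9833 + 1 = 8.006 + 29.007 + 1 = 38.013 cmH2O.

38.0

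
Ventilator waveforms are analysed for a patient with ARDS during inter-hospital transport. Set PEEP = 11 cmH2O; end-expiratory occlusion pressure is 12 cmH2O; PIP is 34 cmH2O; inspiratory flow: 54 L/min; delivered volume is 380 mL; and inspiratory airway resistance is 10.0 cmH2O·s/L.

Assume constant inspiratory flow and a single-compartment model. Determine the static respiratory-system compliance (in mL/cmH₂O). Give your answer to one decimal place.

29.2

Flow: 54 L/min ÷ 60 = 0.9 L/s.
Total PEEP = 12 cmH2O (set 11 + intrinsic 1); this is the baseline alveolar pressure.
Equation of motion (constant flow): PIP = Vt/C + R·V̇ + PEEP.
Vt/C = PIP − R·V̇ − PEEP = 34 − 10.0×0.9 − 12 = 34 − 9.0 − 12 = 13.0 cmH2O.
C = Vt / 13.0 = 380 / 13.0 = 29.231 mL/cmH2O.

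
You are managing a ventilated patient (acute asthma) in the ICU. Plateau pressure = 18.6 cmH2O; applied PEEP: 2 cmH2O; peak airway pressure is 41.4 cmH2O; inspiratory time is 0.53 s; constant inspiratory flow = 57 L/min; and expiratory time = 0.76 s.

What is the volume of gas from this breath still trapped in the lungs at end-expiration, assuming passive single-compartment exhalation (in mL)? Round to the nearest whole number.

177

Flow: 57 L/min ÷ 60 = 0.95 L/s.
Vt = flow × Ti = 0.95 L/s × 0.53 s × 1000 mL/L = 503.5 mL.
R = (PIP − Pplat)/V̇ = (41.4 − 18.6) / 0.95 = 22.8/0.95 = 24.0 cmH2O·s/L.
C = Vt/(Pplat − PEEP) = 503.5 / (18.6 − 2) = 503.5/16.6 = 30.331 mL/cmH2O.
τ = R × C = 24.0 × 0.03033 L/cmH2O = 0.7279 s.
Fraction remaining = e^(−Te/τ) = e^(−0.76/0.7279) = 0.352.
Trapped volume = 503.5 × 0.352 = 177.23 mL.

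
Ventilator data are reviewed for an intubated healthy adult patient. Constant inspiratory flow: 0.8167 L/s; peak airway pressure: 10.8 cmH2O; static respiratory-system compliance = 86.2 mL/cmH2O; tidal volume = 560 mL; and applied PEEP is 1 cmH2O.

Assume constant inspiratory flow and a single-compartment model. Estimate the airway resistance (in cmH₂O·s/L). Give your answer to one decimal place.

4.0

Equation of motion (constant flow): PIP = Vt/C + R·V̇ + PEEP.
R·V̇ = PIP − Vt/C − PEEP = 10.8 − 560/86.2 − 1 = 10.8 − 6.497 − 1 = 3.303 cmH2O.
R = 3.303 / 0.8167 = 4.044 cmH2O·s/L.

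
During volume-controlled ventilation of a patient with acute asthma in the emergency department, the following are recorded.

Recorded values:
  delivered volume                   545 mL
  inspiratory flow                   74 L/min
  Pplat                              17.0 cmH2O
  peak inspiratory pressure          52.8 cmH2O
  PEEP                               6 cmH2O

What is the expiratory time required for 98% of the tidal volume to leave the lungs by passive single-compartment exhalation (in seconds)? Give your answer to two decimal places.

Flow: 74 L/min ÷ 60 = 1.2333 L/s.
R = (PIP − Pplat)/V̇ = (52.8 − 17.0) / 1.2333 = 35.8/1.2333 = 29.028 cmH2O·s/L.
C = Vt/(Pplat − PEEP) = 545.0 / (17.0 − 6) = 545.0/11.0 = 49.545 mL/cmH2O.
τ = R × C = 29.028 × 0.04955 L/cmH2O = 1.438 s.
t = −τ·ln(1 − 0.98) = −1.438·ln(0.02) = 5.625 s.

5.63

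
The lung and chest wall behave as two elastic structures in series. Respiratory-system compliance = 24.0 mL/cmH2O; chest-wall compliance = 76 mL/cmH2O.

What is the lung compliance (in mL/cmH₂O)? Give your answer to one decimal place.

35.1

1/CL = 1/Crs − 1/Ccw.
1/CL = 1/24.0 − 1/76 = 0.02851.
CL = 35.075 mL/cmH2O.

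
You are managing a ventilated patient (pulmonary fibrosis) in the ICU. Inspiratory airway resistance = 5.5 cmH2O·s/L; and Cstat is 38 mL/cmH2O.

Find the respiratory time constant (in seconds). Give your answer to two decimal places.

τ = R × C = 5.5 × 38 mL/cmH2O = 5.5 × 0.038 L/cmH2O = 0.209 s.

0.21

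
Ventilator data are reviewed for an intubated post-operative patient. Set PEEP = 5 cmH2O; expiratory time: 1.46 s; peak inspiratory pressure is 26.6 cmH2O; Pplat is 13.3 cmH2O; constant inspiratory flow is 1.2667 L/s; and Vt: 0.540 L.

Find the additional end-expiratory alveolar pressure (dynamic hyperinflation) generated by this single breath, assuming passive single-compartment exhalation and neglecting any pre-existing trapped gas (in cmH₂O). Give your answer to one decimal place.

R = (PIP − Pplat)/V̇ = (26.6 − 13.3) / 1.2667 = 13.3/1.2667 = 10.5 cmH2O·s/L.
C = Vt/(Pplat − PEEP) = 540.0 / (13.3 − 5) = 540.0/8.3 = 65.06 mL/cmH2O.
τ = R × C = 10.5 × 0.06506 L/cmH2O = 0.6831 s.
Fraction remaining = e^(−Te/τ) = e^(−1.46/0.6831) = 0.118; trapped volume = 540.0 × 0.118 = 63.72 mL.
Additional alveolar pressure from trapping ≈ V_trapped / C = 63.72 / 65.06 = 0.9794 cmH2O.

1.0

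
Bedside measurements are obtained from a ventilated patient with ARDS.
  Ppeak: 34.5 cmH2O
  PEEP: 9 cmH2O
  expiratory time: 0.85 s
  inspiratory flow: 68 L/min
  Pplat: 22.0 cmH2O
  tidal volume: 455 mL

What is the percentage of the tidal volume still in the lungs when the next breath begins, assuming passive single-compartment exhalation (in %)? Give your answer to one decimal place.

11.1

Flow: 68 L/min ÷ 60 = 1.1333 L/s.
R = (PIP − Pplat)/V̇ = (34.5 − 22.0) / 1.1333 = 12.5/1.1333 = 11.03 cmH2O·s/L.
C = Vt/(Pplat − PEEP) = 455.0 / (22.0 − 9) = 455.0/13.0 = 35.0 mL/cmH2O.
τ = R × C = 11.03 × 0.035 L/cmH2O = 0.3861 s.
Fraction remaining at end-expiration = e^(−Te/τ) = e^(−0.85/0.3861) = 0.1106 → 11.06%.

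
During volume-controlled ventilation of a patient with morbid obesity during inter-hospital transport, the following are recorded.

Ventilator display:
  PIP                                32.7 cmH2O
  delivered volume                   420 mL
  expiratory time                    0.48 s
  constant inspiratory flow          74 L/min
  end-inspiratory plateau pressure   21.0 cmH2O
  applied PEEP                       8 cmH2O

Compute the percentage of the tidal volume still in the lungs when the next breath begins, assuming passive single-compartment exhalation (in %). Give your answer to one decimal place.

20.9

Flow: 74 L/min ÷ 60 = 1.2333 L/s.
R = (PIP − Pplat)/V̇ = (32.7 − 21.0) / 1.2333 = 11.7/1.2333 = 9.487 cmH2O·s/L.
C = Vt/(Pplat − PEEP) = 420.0 / (21.0 − 8) = 420.0/13.0 = 32.308 mL/cmH2O.
τ = R × C = 9.487 × 0.03231 L/cmH2O = 0.3065 s.
Fraction remaining at end-expiration = e^(−Te/τ) = e^(−0.48/0.3065) = 0.2089 → 20.89%.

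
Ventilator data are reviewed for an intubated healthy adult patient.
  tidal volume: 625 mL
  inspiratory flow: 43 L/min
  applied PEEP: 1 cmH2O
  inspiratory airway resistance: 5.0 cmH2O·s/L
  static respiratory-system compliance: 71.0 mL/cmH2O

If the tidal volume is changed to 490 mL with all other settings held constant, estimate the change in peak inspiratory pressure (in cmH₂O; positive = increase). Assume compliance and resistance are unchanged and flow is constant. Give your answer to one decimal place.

-1.9

PIP = Vt/C + R·V̇ + PEEP (constant-flow equation of motion).
Only the elastic term changes: ΔPIP = ΔVt / C = (490 − 625) / 71.0 = -1.901 cmH2O.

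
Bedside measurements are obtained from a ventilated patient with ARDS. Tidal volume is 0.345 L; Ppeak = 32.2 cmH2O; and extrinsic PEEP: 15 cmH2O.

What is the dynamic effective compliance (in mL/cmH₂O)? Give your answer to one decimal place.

20.1

Dynamic compliance = Vt / (PIP − PEEP) = 345 / (32.2 − 15) = 345 / 17.2 = 20.058 mL/cmH2O.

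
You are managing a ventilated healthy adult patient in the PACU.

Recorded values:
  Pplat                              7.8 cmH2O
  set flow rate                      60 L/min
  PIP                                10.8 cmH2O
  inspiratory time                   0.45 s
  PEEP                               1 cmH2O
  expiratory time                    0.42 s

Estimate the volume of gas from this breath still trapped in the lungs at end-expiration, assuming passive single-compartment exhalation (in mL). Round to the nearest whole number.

Flow: 60 L/min ÷ 60 = 1 L/s.
Vt = flow × Ti = 1 L/s × 0.45 s × 1000 mL/L = 450.0 mL.
R = (PIP − Pplat)/V̇ = (10.8 − 7.8) / 1 = 3.0/1 = 3.0 cmH2O·s/L.
C = Vt/(Pplat − PEEP) = 450.0 / (7.8 − 1) = 450.0/6.8 = 66.176 mL/cmH2O.
τ = R × C = 3.0 × 0.06618 L/cmH2O = 0.1985 s.
Fraction remaining = e^(−Te/τ) = e^(−0.42/0.1985) = 0.1205.
Trapped volume = 450.0 × 0.1205 = 54.225 mL.

54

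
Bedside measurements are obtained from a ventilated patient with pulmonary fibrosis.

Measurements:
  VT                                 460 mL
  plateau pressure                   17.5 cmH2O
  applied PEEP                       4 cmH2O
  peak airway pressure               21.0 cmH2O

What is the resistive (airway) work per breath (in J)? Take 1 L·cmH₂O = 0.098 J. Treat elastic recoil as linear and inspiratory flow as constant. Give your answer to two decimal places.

With constant inspiratory flow the resistive pressure is constant at PIP − Pplat = 21.0 − 17.5 = 3.5 cmH2O, so resistive work = 3.5 × 0.460 = 1.61 L·cmH2O.
× 0.098 J/(L·cmH2O) → 0.1578 J.

0.16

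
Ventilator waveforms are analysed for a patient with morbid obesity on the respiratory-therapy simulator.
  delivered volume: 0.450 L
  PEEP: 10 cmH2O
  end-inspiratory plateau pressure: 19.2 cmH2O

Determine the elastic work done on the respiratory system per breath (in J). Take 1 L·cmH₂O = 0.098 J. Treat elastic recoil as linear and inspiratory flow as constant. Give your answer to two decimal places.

0.20

Elastic work ≈ ½ × (Pplat − PEEP) × Vt = 0.5 × (19.2 − 10) × 0.450 L = 0.5 × 9.2 × 0.450 = 2.07 L·cmH2O.
× 0.098 J/(L·cmH2O) → 0.2029 J.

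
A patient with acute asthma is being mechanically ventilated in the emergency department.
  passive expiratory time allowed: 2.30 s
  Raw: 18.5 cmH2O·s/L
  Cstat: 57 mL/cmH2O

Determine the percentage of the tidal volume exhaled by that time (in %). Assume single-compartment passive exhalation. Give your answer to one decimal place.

88.7

τ = R × C = 18.5 × 57 mL/cmH2O = 18.5 × 0.057 L/cmH2O = 1.055 s.
Passive exhalation: V(t)/V₀ = e^(−t/τ) = e^(−2.30/1.055) = 0.113.
Fraction exhaled = 1 − 0.113 = 0.887 → 88.7%.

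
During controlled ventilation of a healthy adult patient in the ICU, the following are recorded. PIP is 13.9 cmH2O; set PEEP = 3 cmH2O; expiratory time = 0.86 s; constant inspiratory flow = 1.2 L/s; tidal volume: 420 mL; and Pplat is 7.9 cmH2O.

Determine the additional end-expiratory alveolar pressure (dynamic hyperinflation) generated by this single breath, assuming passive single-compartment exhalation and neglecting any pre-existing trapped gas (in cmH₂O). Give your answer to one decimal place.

R = (PIP − Pplat)/V̇ = (13.9 − 7.9) / 1.2 = 6.0/1.2 = 5.0 cmH2O·s/L.
C = Vt/(Pplat − PEEP) = 420.0 / (7.9 − 3) = 420.0/4.9 = 85.714 mL/cmH2O.
τ = R × C = 5.0 × 0.08571 L/cmH2O = 0.4286 s.
Fraction remaining = e^(−Te/τ) = e^(−0.86/0.4286) = 0.1345; trapped volume = 420.0 × 0.1345 = 56.49 mL.
Additional alveolar pressure from trapping ≈ V_trapped / C = 56.49 / 85.714 = 0.6591 cmH2O.

0.7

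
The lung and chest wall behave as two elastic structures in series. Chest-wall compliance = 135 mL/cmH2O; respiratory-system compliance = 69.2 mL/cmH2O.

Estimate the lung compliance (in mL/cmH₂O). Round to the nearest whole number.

142

1/CL = 1/Crs − 1/Ccw.
1/CL = 1/69.2 − 1/135 = 0.007043.
CL = 141.98 mL/cmH2O.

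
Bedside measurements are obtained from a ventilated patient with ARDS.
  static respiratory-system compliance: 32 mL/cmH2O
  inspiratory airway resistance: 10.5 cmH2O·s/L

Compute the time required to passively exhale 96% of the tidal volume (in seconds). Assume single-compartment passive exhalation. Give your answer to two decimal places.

τ = R × C = 10.5 × 32 mL/cmH2O = 10.5 × 0.032 L/cmH2O = 0.336 s.
Exhaled fraction f = 1 − e^(−t/τ) → t = −τ·ln(1 − f) = −0.336·ln(0.04) = 1.082 s.

1.08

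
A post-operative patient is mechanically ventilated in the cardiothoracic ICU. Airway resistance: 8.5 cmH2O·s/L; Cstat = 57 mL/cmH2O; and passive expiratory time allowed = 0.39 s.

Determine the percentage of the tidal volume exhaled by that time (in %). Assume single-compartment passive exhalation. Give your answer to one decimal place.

55.3

τ = R × C = 8.5 × 57 mL/cmH2O = 8.5 × 0.057 L/cmH2O = 0.4845 s.
Passive exhalation: V(t)/V₀ = e^(−t/τ) = e^(−0.39/0.4845) = 0.4471.
Fraction exhaled = 1 − 0.4471 = 0.5529 → 55.29%.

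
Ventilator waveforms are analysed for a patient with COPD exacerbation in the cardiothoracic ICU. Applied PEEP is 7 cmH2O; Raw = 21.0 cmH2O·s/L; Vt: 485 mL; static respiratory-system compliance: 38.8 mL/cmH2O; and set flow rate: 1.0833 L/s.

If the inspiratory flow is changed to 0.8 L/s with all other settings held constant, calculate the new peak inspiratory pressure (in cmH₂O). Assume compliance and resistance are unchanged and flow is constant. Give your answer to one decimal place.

36.3

PIP = Vt/C + R·V̇ + PEEP (constant-flow equation of motion).
Only the resistive term changes: ΔPIP = R × ΔV̇ = 21.0 × (0.8 − 1.0833) = 21.0 × -0.2833 = -5.949 cmH2O.
Original PIP = 485/38.8 + 21.0×1.0833 + 7 = 42.249 cmH2O; new PIP = 42.249 + (-5.949) = 36.3 cmH2O.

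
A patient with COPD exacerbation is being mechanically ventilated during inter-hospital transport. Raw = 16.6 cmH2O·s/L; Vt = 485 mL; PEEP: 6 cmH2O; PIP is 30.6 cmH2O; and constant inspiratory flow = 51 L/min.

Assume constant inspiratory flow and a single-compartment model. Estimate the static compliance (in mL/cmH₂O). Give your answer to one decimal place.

Flow: 51 L/min ÷ 60 = 0.85 L/s.
Equation of motion (constant flow): PIP = Vt/C + R·V̇ + PEEP.
Vt/C = PIP − R·V̇ − PEEP = 30.6 − 16.6×0.85 − 6 = 30.6 − 14.11 − 6 = 10.49 cmH2O.
C = Vt / 10.49 = 485 / 10.49 = 46.235 mL/cmH2O.

46.2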